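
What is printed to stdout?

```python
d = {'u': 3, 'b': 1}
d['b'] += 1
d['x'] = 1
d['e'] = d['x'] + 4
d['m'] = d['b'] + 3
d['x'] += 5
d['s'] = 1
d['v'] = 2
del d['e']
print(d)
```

{'u': 3, 'b': 2, 'x': 6, 'm': 5, 's': 1, 'v': 2}

d['b'] = 1+1 = 2 → {'u': 3, 'b': 2}
d['x'] = 1 → {'u': 3, 'b': 2, 'x': 1}
d['e'] = d['x']+4 = 5 → {'u': 3, 'b': 2, 'x': 1, 'e': 5}
d['m'] = d['b']+3 = 5 → {'u': 3, 'b': 2, 'x': 1, 'e': 5, 'm': 5}
d['x'] = 1+5 = 6 → {'u': 3, 'b': 2, 'x': 6, 'e': 5, 'm': 5}
d['s'] = 1 → {'u': 3, 'b': 2, 'x': 6, 'e': 5, 'm': 5, 's': 1}
d['v'] = 2 → {'u': 3, 'b': 2, 'x': 6, 'e': 5, 'm': 5, 's': 1, 'v': 2}
del 'e' → {'u': 3, 'b': 2, 'x': 6, 'm': 5, 's': 1, 'v': 2}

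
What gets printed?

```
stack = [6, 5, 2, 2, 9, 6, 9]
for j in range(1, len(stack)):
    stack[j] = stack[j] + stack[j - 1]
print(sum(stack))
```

138

j=1: stack[1] = 5+6 = 11 → [6, 11, 2, 2, 9, 6, 9]
j=2: stack[2] = 2+11 = 13 → [6, 11, 13, 2, 9, 6, 9]
j=3: stack[3] = 2+13 = 15 → [6, 11, 13, 15, 9, 6, 9]
j=4: stack[4] = 9+15 = 24 → [6, 11, 13, 15, 24, 6, 9]
j=5: stack[5] = 6+24 = 30 → [6, 11, 13, 15, 24, 30, 9]
j=6: stack[6] = 9+30 = 39 → [6, 11, 13, 15, 24, 30, 39]
sum = 138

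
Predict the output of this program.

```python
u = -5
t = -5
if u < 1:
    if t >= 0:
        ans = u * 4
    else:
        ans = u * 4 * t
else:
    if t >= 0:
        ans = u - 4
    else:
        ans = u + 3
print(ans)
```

100

u=-5, t=-5
u < 1 is True; t >= 0 is False
→ ans = u * 4 * t = 100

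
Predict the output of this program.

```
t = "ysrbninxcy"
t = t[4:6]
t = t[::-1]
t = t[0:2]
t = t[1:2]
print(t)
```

slice [4:6] → 'ni'
reverse → 'in'
slice [0:2] → 'in'
slice [1:2] → 'n'

n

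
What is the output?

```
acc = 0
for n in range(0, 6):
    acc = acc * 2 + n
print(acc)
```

57

n=0: acc = 0*2+0 = 0
n=1: acc = 0*2+1 = 1
n=2: acc = 1*2+2 = 4
n=3: acc = 4*2+3 = 11
n=4: acc = 11*2+4 = 26
n=5: acc = 26*2+5 = 57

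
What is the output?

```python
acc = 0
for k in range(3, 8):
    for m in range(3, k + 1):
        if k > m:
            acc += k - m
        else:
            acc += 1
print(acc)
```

25

k=3,m=3: not 3>3, acc = 0+1 = 1
k=4,m=3: 4>3, acc = 1+1 = 2
k=4,m=4: not 4>4, acc = 2+1 = 3
k=5,m=3: 5>3, acc = 3+2 = 5
k=5,m=4: 5>4, acc = 5+1 = 6
k=5,m=5: not 5>5, acc = 6+1 = 7
k=6,m=3: 6>3, acc = 7+3 = 10
k=6,m=4: 6>4, acc = 10+2 = 12
k=6,m=5: 6>5, acc = 12+1 = 13
k=6,m=6: not 6>6, acc = 13+1 = 14
k=7,m=3: 7>3, acc = 14+4 = 18
k=7,m=4: 7>4, acc = 18+3 = 21
k=7,m=5: 7>5, acc = 21+2 = 23
k=7,m=6: 7>6, acc = 23+1 = 24
k=7,m=7: not 7>7, acc = 24+1 = 25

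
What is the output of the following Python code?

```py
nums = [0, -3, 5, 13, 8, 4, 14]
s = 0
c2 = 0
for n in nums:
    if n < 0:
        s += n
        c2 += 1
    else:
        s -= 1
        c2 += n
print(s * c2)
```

-405

n=0: not <0, s = 0-1 = -1; c2=0
n=-3: <0, s = (-1)+(-3) = -4; c2=1
n=5: not <0, s = (-4)-1 = -5; c2=6
n=13: not <0, s = (-5)-1 = -6; c2=19
n=8: not <0, s = (-6)-1 = -7; c2=27
n=4: not <0, s = (-7)-1 = -8; c2=31
n=14: not <0, s = (-8)-1 = -9; c2=45
s*c2 = (-9)*45 = -405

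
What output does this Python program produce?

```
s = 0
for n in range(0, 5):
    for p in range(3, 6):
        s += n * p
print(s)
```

n=0,p=3: s = 0+0 = 0
n=0,p=4: s = 0+0 = 0
n=0,p=5: s = 0+0 = 0
n=1,p=3: s = 0+3 = 3
n=1,p=4: s = 3+4 = 7
n=1,p=5: s = 7+5 = 12
n=2,p=3: s = 12+6 = 18
n=2,p=4: s = 18+8 = 26
n=2,p=5: s = 26+10 = 36
n=3,p=3: s = 36+9 = 45
n=3,p=4: s = 45+12 = 57
n=3,p=5: s = 57+15 = 72
n=4,p=3: s = 72+12 = 84
n=4,p=4: s = 84+16 = 100
n=4,p=5: s = 100+20 = 120

120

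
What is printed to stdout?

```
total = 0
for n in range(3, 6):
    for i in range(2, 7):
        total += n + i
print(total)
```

120

n=3,i=2: total = 0+5 = 5
n=3,i=3: total = 5+6 = 11
n=3,i=4: total = 11+7 = 18
n=3,i=5: total = 18+8 = 26
n=3,i=6: total = 26+9 = 35
n=4,i=2: total = 35+6 = 41
n=4,i=3: total = 41+7 = 48
n=4,i=4: total = 48+8 = 56
n=4,i=5: total = 56+9 = 65
n=4,i=6: total = 65+10 = 75
n=5,i=2: total = 75+7 = 82
n=5,i=3: total = 82+8 = 90
n=5,i=4: total = 90+9 = 99
n=5,i=5: total = 99+10 = 109
n=5,i=6: total = 109+11 = 120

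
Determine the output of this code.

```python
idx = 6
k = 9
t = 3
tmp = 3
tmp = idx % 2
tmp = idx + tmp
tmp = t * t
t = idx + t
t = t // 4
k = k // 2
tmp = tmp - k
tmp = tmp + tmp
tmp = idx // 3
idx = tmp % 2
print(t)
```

tmp = 6%2 = 0
tmp = 6+0 = 6
tmp = 3*3 = 9
t = 6+3 = 9
t = 9//4 = 2
k = 9//2 = 4
tmp = 9-4 = 5
tmp = 5+5 = 10
tmp = 6//3 = 2
idx = 2%2 = 0

2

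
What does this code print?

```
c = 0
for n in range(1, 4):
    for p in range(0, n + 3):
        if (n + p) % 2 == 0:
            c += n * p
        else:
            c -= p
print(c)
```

31

n=1,p=0: odd sum, c = 0-0 = 0
n=1,p=1: even sum, c = 0+1 = 1
n=1,p=2: odd sum, c = 1-2 = -1
n=1,p=3: even sum, c = (-1)+3 = 2
n=2,p=0: even sum, c = 2+0 = 2
n=2,p=1: odd sum, c = 2-1 = 1
n=2,p=2: even sum, c = 1+4 = 5
n=2,p=3: odd sum, c = 5-3 = 2
n=2,p=4: even sum, c = 2+8 = 10
n=3,p=0: odd sum, c = 10-0 = 10
n=3,p=1: even sum, c = 10+3 = 13
n=3,p=2: odd sum, c = 13-2 = 11
n=3,p=3: even sum, c = 11+9 = 20
n=3,p=4: odd sum, c = 20-4 = 16
n=3,p=5: even sum, c = 16+15 = 31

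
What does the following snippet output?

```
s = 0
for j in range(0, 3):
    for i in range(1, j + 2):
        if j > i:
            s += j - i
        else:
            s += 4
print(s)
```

j=0,i=1: not 0>1, s = 0+4 = 4
j=1,i=1: not 1>1, s = 4+4 = 8
j=1,i=2: not 1>2, s = 8+4 = 12
j=2,i=1: 2>1, s = 12+1 = 13
j=2,i=2: not 2>2, s = 13+4 = 17
j=2,i=3: not 2>3, s = 17+4 = 21

21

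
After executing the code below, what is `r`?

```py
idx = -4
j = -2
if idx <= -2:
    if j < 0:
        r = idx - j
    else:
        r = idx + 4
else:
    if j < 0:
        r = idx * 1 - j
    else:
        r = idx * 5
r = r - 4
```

-6

idx=-4, j=-2
idx <= -2 is True; j < 0 is True
→ r = idx - j = -2
r = (-2)-4 = -6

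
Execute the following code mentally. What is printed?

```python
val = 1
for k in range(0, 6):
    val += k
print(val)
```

k=0: val = 1+0 = 1
k=1: val = 1+1 = 2
k=2: val = 2+2 = 4
k=3: val = 4+3 = 7
k=4: val = 7+4 = 11
k=5: val = 11+5 = 16

16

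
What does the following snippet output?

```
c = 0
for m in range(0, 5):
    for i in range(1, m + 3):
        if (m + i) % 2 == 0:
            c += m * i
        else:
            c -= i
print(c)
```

69

m=0,i=1: odd sum, c = 0-1 = -1
m=0,i=2: even sum, c = (-1)+0 = -1
m=1,i=1: even sum, c = (-1)+1 = 0
m=1,i=2: odd sum, c = 0-2 = -2
m=1,i=3: even sum, c = (-2)+3 = 1
m=2,i=1: odd sum, c = 1-1 = 0
m=2,i=2: even sum, c = 0+4 = 4
m=2,i=3: odd sum, c = 4-3 = 1
m=2,i=4: even sum, c = 1+8 = 9
m=3,i=1: even sum, c = 9+3 = 12
m=3,i=2: odd sum, c = 12-2 = 10
m=3,i=3: even sum, c = 10+9 = 19
m=3,i=4: odd sum, c = 19-4 = 15
m=3,i=5: even sum, c = 15+15 = 30
m=4,i=1: odd sum, c = 30-1 = 29
m=4,i=2: even sum, c = 29+8 = 37
m=4,i=3: odd sum, c = 37-3 = 34
m=4,i=4: even sum, c = 34+16 = 50
m=4,i=5: odd sum, c = 50-5 = 45
m=4,i=6: even sum, c = 45+24 = 69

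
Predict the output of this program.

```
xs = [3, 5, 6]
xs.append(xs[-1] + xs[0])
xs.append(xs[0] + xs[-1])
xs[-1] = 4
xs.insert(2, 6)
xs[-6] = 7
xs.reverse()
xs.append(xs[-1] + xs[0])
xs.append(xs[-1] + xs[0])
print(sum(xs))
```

append xs[-1]+xs[0] = 6+3 = 9 → [3, 5, 6, 9]
append xs[0]+xs[-1] = 3+9 = 12 → [3, 5, 6, 9, 12]
xs[-1] = 4 → [3, 5, 6, 9, 4]
insert 6 at 2 → [3, 5, 6, 6, 9, 4]
xs[-6] = 7 → [7, 5, 6, 6, 9, 4]
reverse → [4, 9, 6, 6, 5, 7]
append xs[-1]+xs[0] = 7+4 = 11 → [4, 9, 6, 6, 5, 7, 11]
append xs[-1]+xs[0] = 11+4 = 15 → [4, 9, 6, 6, 5, 7, 11, 15]
sum = 63

63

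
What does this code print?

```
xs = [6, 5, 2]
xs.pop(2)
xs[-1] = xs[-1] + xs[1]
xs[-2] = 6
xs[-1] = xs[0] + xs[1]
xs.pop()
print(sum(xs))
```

6

pop(2) removes 2 → [6, 5]
xs[-1] = xs[-1]+xs[1] = 5+5 = 10 → [6, 10]
xs[-2] = 6 → [6, 10]
xs[-1] = xs[0]+xs[1] = 6+10 = 16 → [6, 16]
pop() removes 16 → [6]
sum = 6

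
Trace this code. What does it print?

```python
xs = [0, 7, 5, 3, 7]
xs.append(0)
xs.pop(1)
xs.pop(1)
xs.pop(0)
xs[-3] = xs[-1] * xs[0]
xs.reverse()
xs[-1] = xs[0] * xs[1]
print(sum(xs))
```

7

append 0 → [0, 7, 5, 3, 7, 0]
pop(1) removes 7 → [0, 5, 3, 7, 0]
pop(1) removes 5 → [0, 3, 7, 0]
pop(0) removes 0 → [3, 7, 0]
xs[-3] = xs[-1]*xs[0] = 0*3 = 0 → [0, 7, 0]
reverse → [0, 7, 0]
xs[-1] = xs[0]*xs[1] = 0*7 = 0 → [0, 7, 0]
sum = 7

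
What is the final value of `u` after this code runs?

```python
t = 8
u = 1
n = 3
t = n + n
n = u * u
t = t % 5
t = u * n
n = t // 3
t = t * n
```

1

t = 3+3 = 6
n = 1*1 = 1
t = 6%5 = 1
t = 1*1 = 1
n = 1//3 = 0
t = 1*0 = 0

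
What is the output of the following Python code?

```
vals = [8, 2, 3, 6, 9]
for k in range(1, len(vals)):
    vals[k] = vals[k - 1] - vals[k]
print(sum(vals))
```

k=1: vals[1] = 8-2 = 6 → [8, 6, 3, 6, 9]
k=2: vals[2] = 6-3 = 3 → [8, 6, 3, 6, 9]
k=3: vals[3] = 3-6 = -3 → [8, 6, 3, -3, 9]
k=4: vals[4] = (-3)-9 = -12 → [8, 6, 3, -3, -12]
sum = 2

2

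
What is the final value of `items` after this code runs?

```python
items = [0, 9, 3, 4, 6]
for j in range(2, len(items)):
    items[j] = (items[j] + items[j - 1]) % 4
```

j=2: items[2] = (3+9)%4 = 0 → [0, 9, 0, 4, 6]
j=3: items[3] = (4+0)%4 = 0 → [0, 9, 0, 0, 6]
j=4: items[4] = (6+0)%4 = 2 → [0, 9, 0, 0, 2]

[0, 9, 0, 0, 2]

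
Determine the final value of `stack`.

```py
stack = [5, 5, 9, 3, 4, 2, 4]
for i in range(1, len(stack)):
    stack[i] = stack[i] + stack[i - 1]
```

i=1: stack[1] = 5+5 = 10 → [5, 10, 9, 3, 4, 2, 4]
i=2: stack[2] = 9+10 = 19 → [5, 10, 19, 3, 4, 2, 4]
i=3: stack[3] = 3+19 = 22 → [5, 10, 19, 22, 4, 2, 4]
i=4: stack[4] = 4+22 = 26 → [5, 10, 19, 22, 26, 2, 4]
i=5: stack[5] = 2+26 = 28 → [5, 10, 19, 22, 26, 28, 4]
i=6: stack[6] = 4+28 = 32 → [5, 10, 19, 22, 26, 28, 32]

[5, 10, 19, 22, 26, 28, 32]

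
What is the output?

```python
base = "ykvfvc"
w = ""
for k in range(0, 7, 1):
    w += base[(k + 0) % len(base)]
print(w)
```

k=0: add base[0]='y' → 'y'
k=1: add base[1]='k' → 'yk'
k=2: add base[2]='v' → 'ykv'
k=3: add base[3]='f' → 'ykvf'
k=4: add base[4]='v' → 'ykvfv'
k=5: add base[5]='c' → 'ykvfvc'
k=6: add base[0]='y' → 'ykvfvcy'

ykvfvcy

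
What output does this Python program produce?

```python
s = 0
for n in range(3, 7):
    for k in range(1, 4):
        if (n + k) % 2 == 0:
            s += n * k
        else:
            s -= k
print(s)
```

n=3,k=1: even sum, s = 0+3 = 3
n=3,k=2: odd sum, s = 3-2 = 1
n=3,k=3: even sum, s = 1+9 = 10
n=4,k=1: odd sum, s = 10-1 = 9
n=4,k=2: even sum, s = 9+8 = 17
n=4,k=3: odd sum, s = 17-3 = 14
n=5,k=1: even sum, s = 14+5 = 19
n=5,k=2: odd sum, s = 19-2 = 17
n=5,k=3: even sum, s = 17+15 = 32
n=6,k=1: odd sum, s = 32-1 = 31
n=6,k=2: even sum, s = 31+12 = 43
n=6,k=3: odd sum, s = 43-3 = 40

40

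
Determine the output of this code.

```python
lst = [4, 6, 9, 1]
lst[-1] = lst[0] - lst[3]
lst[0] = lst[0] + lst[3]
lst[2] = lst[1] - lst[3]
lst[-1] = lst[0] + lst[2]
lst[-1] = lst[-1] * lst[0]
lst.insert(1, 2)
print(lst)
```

[7, 2, 6, 3, 70]

lst[-1] = lst[0]-lst[3] = 4-1 = 3 → [4, 6, 9, 3]
lst[0] = lst[0]+lst[3] = 4+3 = 7 → [7, 6, 9, 3]
lst[2] = lst[1]-lst[3] = 6-3 = 3 → [7, 6, 3, 3]
lst[-1] = lst[0]+lst[2] = 7+3 = 10 → [7, 6, 3, 10]
lst[-1] = lst[-1]*lst[0] = 10*7 = 70 → [7, 6, 3, 70]
insert 2 at 1 → [7, 2, 6, 3, 70]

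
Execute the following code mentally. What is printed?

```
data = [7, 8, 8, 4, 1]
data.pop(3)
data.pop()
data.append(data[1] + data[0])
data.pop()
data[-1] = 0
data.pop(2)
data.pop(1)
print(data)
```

[7]

pop(3) removes 4 → [7, 8, 8, 1]
pop() removes 1 → [7, 8, 8]
append data[1]+data[0] = 8+7 = 15 → [7, 8, 8, 15]
pop() removes 15 → [7, 8, 8]
data[-1] = 0 → [7, 8, 0]
pop(2) removes 0 → [7, 8]
pop(1) removes 8 → [7]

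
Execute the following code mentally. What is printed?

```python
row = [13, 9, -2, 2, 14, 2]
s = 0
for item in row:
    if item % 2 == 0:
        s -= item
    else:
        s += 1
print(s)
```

item=13: not even, s = 0+1 = 1
item=9: not even, s = 1+1 = 2
item=-2: even, s = 2-(-2) = 4
item=2: even, s = 4-2 = 2
item=14: even, s = 2-14 = -12
item=2: even, s = (-12)-2 = -14

-14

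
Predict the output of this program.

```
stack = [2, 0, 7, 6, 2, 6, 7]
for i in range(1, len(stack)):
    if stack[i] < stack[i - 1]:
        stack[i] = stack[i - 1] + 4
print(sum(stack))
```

83

i=1: 0<2, stack[1] = 2+4 = 6 → [2, 6, 7, 6, 2, 6, 7]
i=2: 7>=6, unchanged → [2, 6, 7, 6, 2, 6, 7]
i=3: 6<7, stack[3] = 7+4 = 11 → [2, 6, 7, 11, 2, 6, 7]
i=4: 2<11, stack[4] = 11+4 = 15 → [2, 6, 7, 11, 15, 6, 7]
i=5: 6<15, stack[5] = 15+4 = 19 → [2, 6, 7, 11, 15, 19, 7]
i=6: 7<19, stack[6] = 19+4 = 23 → [2, 6, 7, 11, 15, 19, 23]
sum = 83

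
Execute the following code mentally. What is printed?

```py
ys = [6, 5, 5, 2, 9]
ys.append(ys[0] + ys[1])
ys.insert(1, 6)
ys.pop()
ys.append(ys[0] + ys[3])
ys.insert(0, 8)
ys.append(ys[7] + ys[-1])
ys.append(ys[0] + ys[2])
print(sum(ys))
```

88

append ys[0]+ys[1] = 6+5 = 11 → [6, 5, 5, 2, 9, 11]
insert 6 at 1 → [6, 6, 5, 5, 2, 9, 11]
pop() removes 11 → [6, 6, 5, 5, 2, 9]
append ys[0]+ys[3] = 6+5 = 11 → [6, 6, 5, 5, 2, 9, 11]
insert 8 at 0 → [8, 6, 6, 5, 5, 2, 9, 11]
append ys[7]+ys[-1] = 11+11 = 22 → [8, 6, 6, 5, 5, 2, 9, 11, 22]
append ys[0]+ys[2] = 8+6 = 14 → [8, 6, 6, 5, 5, 2, 9, 11, 22, 14]
sum = 88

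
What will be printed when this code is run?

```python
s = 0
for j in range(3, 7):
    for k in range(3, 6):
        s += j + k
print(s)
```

102

j=3,k=3: s = 0+6 = 6
j=3,k=4: s = 6+7 = 13
j=3,k=5: s = 13+8 = 21
j=4,k=3: s = 21+7 = 28
j=4,k=4: s = 28+8 = 36
j=4,k=5: s = 36+9 = 45
j=5,k=3: s = 45+8 = 53
j=5,k=4: s = 53+9 = 62
j=5,k=5: s = 62+10 = 72
j=6,k=3: s = 72+9 = 81
j=6,k=4: s = 81+10 = 91
j=6,k=5: s = 91+11 = 102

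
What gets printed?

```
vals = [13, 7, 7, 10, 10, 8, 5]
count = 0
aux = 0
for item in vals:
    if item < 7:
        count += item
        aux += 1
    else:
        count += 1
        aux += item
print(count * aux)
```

item=13: not <7, count = 0+1 = 1; aux=13
item=7: not <7, count = 1+1 = 2; aux=20
item=7: not <7, count = 2+1 = 3; aux=27
item=10: not <7, count = 3+1 = 4; aux=37
item=10: not <7, count = 4+1 = 5; aux=47
item=8: not <7, count = 5+1 = 6; aux=55
item=5: <7, count = 6+5 = 11; aux=56
count*aux = 11*56 = 616

616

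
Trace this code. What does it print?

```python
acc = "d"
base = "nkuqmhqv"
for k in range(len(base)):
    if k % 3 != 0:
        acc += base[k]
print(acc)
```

k=0: skip
k=1: add 'k' → 'dk'
k=2: add 'u' → 'dku'
k=3: skip
k=4: add 'm' → 'dkum'
k=5: add 'h' → 'dkumh'
k=6: skip
k=7: add 'v' → 'dkumhv'

dkumhv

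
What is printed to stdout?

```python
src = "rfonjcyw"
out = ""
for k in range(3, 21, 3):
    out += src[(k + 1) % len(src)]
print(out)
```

k=3: add src[4]='j' → 'j'
k=6: add src[7]='w' → 'jw'
k=9: add src[2]='o' → 'jwo'
k=12: add src[5]='c' → 'jwoc'
k=15: add src[0]='r' → 'jwocr'
k=18: add src[3]='n' → 'jwocrn'

jwocrn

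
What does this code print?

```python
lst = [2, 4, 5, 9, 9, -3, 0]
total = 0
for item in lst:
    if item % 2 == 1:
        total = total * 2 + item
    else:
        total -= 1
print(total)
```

item=2: not odd, total = 0-1 = -1
item=4: not odd, total = (-1)-1 = -2
item=5: odd, total = (-2)*2+5 = 1
item=9: odd, total = 1*2+9 = 11
item=9: odd, total = 11*2+9 = 31
item=-3: odd, total = 31*2+(-3) = 59
item=0: not odd, total = 59-1 = 58

58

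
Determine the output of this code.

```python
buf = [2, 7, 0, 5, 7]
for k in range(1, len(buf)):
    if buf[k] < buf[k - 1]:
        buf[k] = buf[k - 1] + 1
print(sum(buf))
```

36

k=1: 7>=2, unchanged → [2, 7, 0, 5, 7]
k=2: 0<7, buf[2] = 7+1 = 8 → [2, 7, 8, 5, 7]
k=3: 5<8, buf[3] = 8+1 = 9 → [2, 7, 8, 9, 7]
k=4: 7<9, buf[4] = 9+1 = 10 → [2, 7, 8, 9, 10]
sum = 36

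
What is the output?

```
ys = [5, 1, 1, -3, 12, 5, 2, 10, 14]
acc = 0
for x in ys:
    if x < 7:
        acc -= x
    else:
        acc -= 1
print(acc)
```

-14

x=5: <7, acc = 0-5 = -5
x=1: <7, acc = (-5)-1 = -6
x=1: <7, acc = (-6)-1 = -7
x=-3: <7, acc = (-7)-(-3) = -4
x=12: not <7, acc = (-4)-1 = -5
x=5: <7, acc = (-5)-5 = -10
x=2: <7, acc = (-10)-2 = -12
x=10: not <7, acc = (-12)-1 = -13
x=14: not <7, acc = (-13)-1 = -14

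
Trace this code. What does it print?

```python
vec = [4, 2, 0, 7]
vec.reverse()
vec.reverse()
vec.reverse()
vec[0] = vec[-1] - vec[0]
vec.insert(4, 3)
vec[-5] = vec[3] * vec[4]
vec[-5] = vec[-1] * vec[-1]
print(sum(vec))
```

reverse → [7, 0, 2, 4]
reverse → [4, 2, 0, 7]
reverse → [7, 0, 2, 4]
vec[0] = vec[-1]-vec[0] = 4-7 = -3 → [-3, 0, 2, 4]
insert 3 at 4 → [-3, 0, 2, 4, 3]
vec[-5] = vec[3]*vec[4] = 4*3 = 12 → [12, 0, 2, 4, 3]
vec[-5] = vec[-1]*vec[-1] = 3*3 = 9 → [9, 0, 2, 4, 3]
sum = 18

18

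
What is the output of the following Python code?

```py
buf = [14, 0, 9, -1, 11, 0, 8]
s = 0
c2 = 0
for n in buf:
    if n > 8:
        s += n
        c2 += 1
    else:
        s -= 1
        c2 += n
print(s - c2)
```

20

n=14: >8, s = 0+14 = 14; c2=1
n=0: not >8, s = 14-1 = 13; c2=1
n=9: >8, s = 13+9 = 22; c2=2
n=-1: not >8, s = 22-1 = 21; c2=1
n=11: >8, s = 21+11 = 32; c2=2
n=0: not >8, s = 32-1 = 31; c2=2
n=8: not >8, s = 31-1 = 30; c2=10
s-c2 = 30-10 = 20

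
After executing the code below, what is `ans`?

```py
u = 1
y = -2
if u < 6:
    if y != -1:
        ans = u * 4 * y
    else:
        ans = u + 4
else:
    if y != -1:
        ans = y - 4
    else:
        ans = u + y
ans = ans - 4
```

u=1, y=-2
u < 6 is True; y != -1 is True
→ ans = u * 4 * y = -8
ans = (-8)-4 = -12

-12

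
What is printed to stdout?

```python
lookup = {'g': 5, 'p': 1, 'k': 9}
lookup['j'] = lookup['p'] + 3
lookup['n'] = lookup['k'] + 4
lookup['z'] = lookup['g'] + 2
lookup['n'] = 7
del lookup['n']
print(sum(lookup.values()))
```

26

lookup['j'] = lookup['p']+3 = 4 → {'g': 5, 'p': 1, 'k': 9, 'j': 4}
lookup['n'] = lookup['k']+4 = 13 → {'g': 5, 'p': 1, 'k': 9, 'j': 4, 'n': 13}
lookup['z'] = lookup['g']+2 = 7 → {'g': 5, 'p': 1, 'k': 9, 'j': 4, 'n': 13, 'z': 7}
lookup['n'] = 7 → {'g': 5, 'p': 1, 'k': 9, 'j': 4, 'n': 7, 'z': 7}
del 'n' → {'g': 5, 'p': 1, 'k': 9, 'j': 4, 'z': 7}
sum of values = 26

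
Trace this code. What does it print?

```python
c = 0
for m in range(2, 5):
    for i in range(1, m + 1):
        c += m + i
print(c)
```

48

m=2,i=1: c = 0+3 = 3
m=2,i=2: c = 3+4 = 7
m=3,i=1: c = 7+4 = 11
m=3,i=2: c = 11+5 = 16
m=3,i=3: c = 16+6 = 22
m=4,i=1: c = 22+5 = 27
m=4,i=2: c = 27+6 = 33
m=4,i=3: c = 33+7 = 40
m=4,i=4: c = 40+8 = 48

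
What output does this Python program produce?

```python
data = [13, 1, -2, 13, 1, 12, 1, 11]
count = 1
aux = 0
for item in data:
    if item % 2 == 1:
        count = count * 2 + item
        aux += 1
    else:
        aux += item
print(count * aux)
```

9872

item=13: odd, count = 1*2+13 = 15; aux=1
item=1: odd, count = 15*2+1 = 31; aux=2
item=-2: not odd; aux=0
item=13: odd, count = 31*2+13 = 75; aux=1
item=1: odd, count = 75*2+1 = 151; aux=2
item=12: not odd; aux=14
item=1: odd, count = 151*2+1 = 303; aux=15
item=11: odd, count = 303*2+11 = 617; aux=16
count*aux = 617*16 = 9872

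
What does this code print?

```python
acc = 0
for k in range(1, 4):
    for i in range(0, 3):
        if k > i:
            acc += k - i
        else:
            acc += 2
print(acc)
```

k=1,i=0: 1>0, acc = 0+1 = 1
k=1,i=1: not 1>1, acc = 1+2 = 3
k=1,i=2: not 1>2, acc = 3+2 = 5
k=2,i=0: 2>0, acc = 5+2 = 7
k=2,i=1: 2>1, acc = 7+1 = 8
k=2,i=2: not 2>2, acc = 8+2 = 10
k=3,i=0: 3>0, acc = 10+3 = 13
k=3,i=1: 3>1, acc = 13+2 = 15
k=3,i=2: 3>2, acc = 15+1 = 16

16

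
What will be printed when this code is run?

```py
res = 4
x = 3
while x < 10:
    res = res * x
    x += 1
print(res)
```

x=3: res = 4*3 = 12
x=4: res = 12*4 = 48
x=5: res = 48*5 = 240
x=6: res = 240*6 = 1440
x=7: res = 1440*7 = 10080
x=8: res = 10080*8 = 80640
x=9: res = 80640*9 = 725760

725760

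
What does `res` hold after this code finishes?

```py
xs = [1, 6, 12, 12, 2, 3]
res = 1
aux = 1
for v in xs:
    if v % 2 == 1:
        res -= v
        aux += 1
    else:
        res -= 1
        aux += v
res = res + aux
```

v=1: odd, res = 1-1 = 0; aux=2
v=6: not odd, res = 0-1 = -1; aux=8
v=12: not odd, res = (-1)-1 = -2; aux=20
v=12: not odd, res = (-2)-1 = -3; aux=32
v=2: not odd, res = (-3)-1 = -4; aux=34
v=3: odd, res = (-4)-3 = -7; aux=35
res+aux = (-7)+35 = 28

28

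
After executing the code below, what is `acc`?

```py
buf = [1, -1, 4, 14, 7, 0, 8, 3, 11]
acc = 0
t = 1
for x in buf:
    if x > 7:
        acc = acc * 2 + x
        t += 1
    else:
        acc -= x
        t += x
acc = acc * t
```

306

x=1: not >7, acc = 0-1 = -1; t=2
x=-1: not >7, acc = (-1)-(-1) = 0; t=1
x=4: not >7, acc = 0-4 = -4; t=5
x=14: >7, acc = (-4)*2+14 = 6; t=6
x=7: not >7, acc = 6-7 = -1; t=13
x=0: not >7, acc = (-1)-0 = -1; t=13
x=8: >7, acc = (-1)*2+8 = 6; t=14
x=3: not >7, acc = 6-3 = 3; t=17
x=11: >7, acc = 3*2+11 = 17; t=18
acc*t = 17*18 = 306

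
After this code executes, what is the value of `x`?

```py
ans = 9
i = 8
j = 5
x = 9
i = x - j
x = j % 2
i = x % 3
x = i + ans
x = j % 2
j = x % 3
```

i = 9-5 = 4
x = 5%2 = 1
i = 1%3 = 1
x = 1+9 = 10
x = 5%2 = 1
j = 1%3 = 1

1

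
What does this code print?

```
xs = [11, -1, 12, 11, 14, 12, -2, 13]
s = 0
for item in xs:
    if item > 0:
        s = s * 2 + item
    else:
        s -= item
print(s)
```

item=11: >0, s = 0*2+11 = 11
item=-1: not >0, s = 11-(-1) = 12
item=12: >0, s = 12*2+12 = 36
item=11: >0, s = 36*2+11 = 83
item=14: >0, s = 83*2+14 = 180
item=12: >0, s = 180*2+12 = 372
item=-2: not >0, s = 372-(-2) = 374
item=13: >0, s = 374*2+13 = 761

761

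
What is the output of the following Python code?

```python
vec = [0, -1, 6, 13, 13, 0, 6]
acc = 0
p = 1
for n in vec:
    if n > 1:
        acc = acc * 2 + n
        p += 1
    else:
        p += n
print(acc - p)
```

n=0: not >1; p=1
n=-1: not >1; p=0
n=6: >1, acc = 0*2+6 = 6; p=1
n=13: >1, acc = 6*2+13 = 25; p=2
n=13: >1, acc = 25*2+13 = 63; p=3
n=0: not >1; p=3
n=6: >1, acc = 63*2+6 = 132; p=4
acc-p = 132-4 = 128

128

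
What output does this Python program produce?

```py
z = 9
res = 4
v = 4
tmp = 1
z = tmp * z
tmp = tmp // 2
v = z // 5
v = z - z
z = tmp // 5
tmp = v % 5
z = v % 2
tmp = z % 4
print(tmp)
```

z = 1*9 = 9
tmp = 1//2 = 0
v = 9//5 = 1
v = 9-9 = 0
z = 0//5 = 0
tmp = 0%5 = 0
z = 0%2 = 0
tmp = 0%4 = 0

0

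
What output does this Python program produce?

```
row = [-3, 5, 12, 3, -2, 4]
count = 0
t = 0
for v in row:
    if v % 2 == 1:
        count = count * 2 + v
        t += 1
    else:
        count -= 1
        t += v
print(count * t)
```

v=-3: odd, count = 0*2+(-3) = -3; t=1
v=5: odd, count = (-3)*2+5 = -1; t=2
v=12: not odd, count = (-1)-1 = -2; t=14
v=3: odd, count = (-2)*2+3 = -1; t=15
v=-2: not odd, count = (-1)-1 = -2; t=13
v=4: not odd, count = (-2)-1 = -3; t=17
count*t = (-3)*17 = -51

-51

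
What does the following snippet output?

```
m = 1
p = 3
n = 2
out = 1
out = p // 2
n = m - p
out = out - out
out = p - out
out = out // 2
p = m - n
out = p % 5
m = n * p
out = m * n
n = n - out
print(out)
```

out = 3//2 = 1
n = 1-3 = -2
out = 1-1 = 0
out = 3-0 = 3
out = 3//2 = 1
p = 1-(-2) = 3
out = 3%5 = 3
m = (-2)*3 = -6
out = (-6)*(-2) = 12
n = (-2)-12 = -14

12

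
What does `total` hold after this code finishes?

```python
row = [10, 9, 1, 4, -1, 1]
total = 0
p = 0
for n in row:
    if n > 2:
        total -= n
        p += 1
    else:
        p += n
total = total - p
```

n=10: >2, total = 0-10 = -10; p=1
n=9: >2, total = (-10)-9 = -19; p=2
n=1: not >2; p=3
n=4: >2, total = (-19)-4 = -23; p=4
n=-1: not >2; p=3
n=1: not >2; p=4
total-p = (-23)-4 = -27

-27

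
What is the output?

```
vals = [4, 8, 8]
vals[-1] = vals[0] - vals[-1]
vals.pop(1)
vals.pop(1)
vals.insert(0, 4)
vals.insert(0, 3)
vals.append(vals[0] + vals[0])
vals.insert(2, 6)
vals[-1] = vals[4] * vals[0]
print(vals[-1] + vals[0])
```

vals[-1] = vals[0]-vals[-1] = 4-8 = -4 → [4, 8, -4]
pop(1) removes 8 → [4, -4]
pop(1) removes -4 → [4]
insert 4 at 0 → [4, 4]
insert 3 at 0 → [3, 4, 4]
append vals[0]+vals[0] = 3+3 = 6 → [3, 4, 4, 6]
insert 6 at 2 → [3, 4, 6, 4, 6]
vals[-1] = vals[4]*vals[0] = 6*3 = 18 → [3, 4, 6, 4, 18]
vals[-1]+vals[0] = 18+3 = 21

21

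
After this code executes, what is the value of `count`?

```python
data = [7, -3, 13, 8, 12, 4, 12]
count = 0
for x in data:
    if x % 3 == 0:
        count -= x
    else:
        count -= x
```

-53

x=7: not %3==0, count = 0-7 = -7
x=-3: %3==0, count = (-7)-(-3) = -4
x=13: not %3==0, count = (-4)-13 = -17
x=8: not %3==0, count = (-17)-8 = -25
x=12: %3==0, count = (-25)-12 = -37
x=4: not %3==0, count = (-37)-4 = -41
x=12: %3==0, count = (-41)-12 = -53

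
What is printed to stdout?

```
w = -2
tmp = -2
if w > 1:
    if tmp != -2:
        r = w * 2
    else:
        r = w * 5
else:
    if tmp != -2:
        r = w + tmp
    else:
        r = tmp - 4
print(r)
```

w=-2, tmp=-2
w > 1 is False; tmp != -2 is False
→ r = tmp - 4 = -6

-6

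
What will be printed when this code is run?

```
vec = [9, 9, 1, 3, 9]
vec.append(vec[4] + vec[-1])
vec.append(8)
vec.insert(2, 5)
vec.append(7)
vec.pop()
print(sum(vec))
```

append vec[4]+vec[-1] = 9+9 = 18 → [9, 9, 1, 3, 9, 18]
append 8 → [9, 9, 1, 3, 9, 18, 8]
insert 5 at 2 → [9, 9, 5, 1, 3, 9, 18, 8]
append 7 → [9, 9, 5, 1, 3, 9, 18, 8, 7]
pop() removes 7 → [9, 9, 5, 1, 3, 9, 18, 8]
sum = 62

62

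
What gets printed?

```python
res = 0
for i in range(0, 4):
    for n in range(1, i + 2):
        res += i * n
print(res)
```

i=0,n=1: res = 0+0 = 0
i=1,n=1: res = 0+1 = 1
i=1,n=2: res = 1+2 = 3
i=2,n=1: res = 3+2 = 5
i=2,n=2: res = 5+4 = 9
i=2,n=3: res = 9+6 = 15
i=3,n=1: res = 15+3 = 18
i=3,n=2: res = 18+6 = 24
i=3,n=3: res = 24+9 = 33
i=3,n=4: res = 33+12 = 45

45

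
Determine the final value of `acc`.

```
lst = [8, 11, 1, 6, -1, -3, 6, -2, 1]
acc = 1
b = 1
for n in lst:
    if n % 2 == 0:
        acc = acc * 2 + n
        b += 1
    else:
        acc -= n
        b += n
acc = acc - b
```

n=8: even, acc = 1*2+8 = 10; b=2
n=11: not even, acc = 10-11 = -1; b=13
n=1: not even, acc = (-1)-1 = -2; b=14
n=6: even, acc = (-2)*2+6 = 2; b=15
n=-1: not even, acc = 2-(-1) = 3; b=14
n=-3: not even, acc = 3-(-3) = 6; b=11
n=6: even, acc = 6*2+6 = 18; b=12
n=-2: even, acc = 18*2+(-2) = 34; b=13
n=1: not even, acc = 34-1 = 33; b=14
acc-b = 33-14 = 19

19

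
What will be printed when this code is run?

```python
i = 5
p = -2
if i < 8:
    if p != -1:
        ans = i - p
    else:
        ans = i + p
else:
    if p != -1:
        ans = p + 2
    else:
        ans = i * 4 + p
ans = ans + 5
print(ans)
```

12

i=5, p=-2
i < 8 is True; p != -1 is True
→ ans = i - p = 7
ans = 7+5 = 12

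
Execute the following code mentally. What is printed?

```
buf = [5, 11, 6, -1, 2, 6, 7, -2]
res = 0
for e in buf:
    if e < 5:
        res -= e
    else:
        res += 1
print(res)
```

6

e=5: not <5, res = 0+1 = 1
e=11: not <5, res = 1+1 = 2
e=6: not <5, res = 2+1 = 3
e=-1: <5, res = 3-(-1) = 4
e=2: <5, res = 4-2 = 2
e=6: not <5, res = 2+1 = 3
e=7: not <5, res = 3+1 = 4
e=-2: <5, res = 4-(-2) = 6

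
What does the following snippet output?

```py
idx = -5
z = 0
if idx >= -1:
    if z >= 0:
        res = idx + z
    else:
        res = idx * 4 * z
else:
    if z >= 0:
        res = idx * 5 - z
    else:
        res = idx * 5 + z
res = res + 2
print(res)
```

-23

idx=-5, z=0
idx >= -1 is False; z >= 0 is True
→ res = idx * 5 - z = -25
res = (-25)+2 = -23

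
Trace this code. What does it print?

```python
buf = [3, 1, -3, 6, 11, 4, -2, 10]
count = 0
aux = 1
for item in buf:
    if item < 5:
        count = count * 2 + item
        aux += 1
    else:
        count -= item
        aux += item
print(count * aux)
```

item=3: <5, count = 0*2+3 = 3; aux=2
item=1: <5, count = 3*2+1 = 7; aux=3
item=-3: <5, count = 7*2+(-3) = 11; aux=4
item=6: not <5, count = 11-6 = 5; aux=10
item=11: not <5, count = 5-11 = -6; aux=21
item=4: <5, count = (-6)*2+4 = -8; aux=22
item=-2: <5, count = (-8)*2+(-2) = -18; aux=23
item=10: not <5, count = (-18)-10 = -28; aux=33
count*aux = (-28)*33 = -924

-924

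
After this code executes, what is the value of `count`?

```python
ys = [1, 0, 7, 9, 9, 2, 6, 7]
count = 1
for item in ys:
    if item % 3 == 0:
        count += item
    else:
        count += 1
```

item=1: not %3==0, count = 1+1 = 2
item=0: %3==0, count = 2+0 = 2
item=7: not %3==0, count = 2+1 = 3
item=9: %3==0, count = 3+9 = 12
item=9: %3==0, count = 12+9 = 21
item=2: not %3==0, count = 21+1 = 22
item=6: %3==0, count = 22+6 = 28
item=7: not %3==0, count = 28+1 = 29

29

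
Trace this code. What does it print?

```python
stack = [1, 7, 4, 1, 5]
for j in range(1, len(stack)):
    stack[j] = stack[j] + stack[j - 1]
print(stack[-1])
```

18

j=1: stack[1] = 7+1 = 8 → [1, 8, 4, 1, 5]
j=2: stack[2] = 4+8 = 12 → [1, 8, 12, 1, 5]
j=3: stack[3] = 1+12 = 13 → [1, 8, 12, 13, 5]
j=4: stack[4] = 5+13 = 18 → [1, 8, 12, 13, 18]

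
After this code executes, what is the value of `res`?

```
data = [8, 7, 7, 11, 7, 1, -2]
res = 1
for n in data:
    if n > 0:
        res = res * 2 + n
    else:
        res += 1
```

n=8: >0, res = 1*2+8 = 10
n=7: >0, res = 10*2+7 = 27
n=7: >0, res = 27*2+7 = 61
n=11: >0, res = 61*2+11 = 133
n=7: >0, res = 133*2+7 = 273
n=1: >0, res = 273*2+1 = 547
n=-2: not >0, res = 547+1 = 548

548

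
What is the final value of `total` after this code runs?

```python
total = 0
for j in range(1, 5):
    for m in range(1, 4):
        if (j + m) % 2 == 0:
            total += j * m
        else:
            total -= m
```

16

j=1,m=1: even sum, total = 0+1 = 1
j=1,m=2: odd sum, total = 1-2 = -1
j=1,m=3: even sum, total = (-1)+3 = 2
j=2,m=1: odd sum, total = 2-1 = 1
j=2,m=2: even sum, total = 1+4 = 5
j=2,m=3: odd sum, total = 5-3 = 2
j=3,m=1: even sum, total = 2+3 = 5
j=3,m=2: odd sum, total = 5-2 = 3
j=3,m=3: even sum, total = 3+9 = 12
j=4,m=1: odd sum, total = 12-1 = 11
j=4,m=2: even sum, total = 11+8 = 19
j=4,m=3: odd sum, total = 19-3 = 16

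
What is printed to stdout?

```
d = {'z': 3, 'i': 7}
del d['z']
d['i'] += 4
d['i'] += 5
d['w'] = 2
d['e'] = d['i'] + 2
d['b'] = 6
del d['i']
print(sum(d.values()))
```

26

del 'z' → {'i': 7}
d['i'] = 7+4 = 11 → {'i': 11}
d['i'] = 11+5 = 16 → {'i': 16}
d['w'] = 2 → {'i': 16, 'w': 2}
d['e'] = d['i']+2 = 18 → {'i': 16, 'w': 2, 'e': 18}
d['b'] = 6 → {'i': 16, 'w': 2, 'e': 18, 'b': 6}
del 'i' → {'w': 2, 'e': 18, 'b': 6}
sum of values = 26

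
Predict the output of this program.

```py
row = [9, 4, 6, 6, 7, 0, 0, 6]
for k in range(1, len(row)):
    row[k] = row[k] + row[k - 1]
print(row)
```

k=1: row[1] = 4+9 = 13 → [9, 13, 6, 6, 7, 0, 0, 6]
k=2: row[2] = 6+13 = 19 → [9, 13, 19, 6, 7, 0, 0, 6]
k=3: row[3] = 6+19 = 25 → [9, 13, 19, 25, 7, 0, 0, 6]
k=4: row[4] = 7+25 = 32 → [9, 13, 19, 25, 32, 0, 0, 6]
k=5: row[5] = 0+32 = 32 → [9, 13, 19, 25, 32, 32, 0, 6]
k=6: row[6] = 0+32 = 32 → [9, 13, 19, 25, 32, 32, 32, 6]
k=7: row[7] = 6+32 = 38 → [9, 13, 19, 25, 32, 32, 32, 38]

[9, 13, 19, 25, 32, 32, 32, 38]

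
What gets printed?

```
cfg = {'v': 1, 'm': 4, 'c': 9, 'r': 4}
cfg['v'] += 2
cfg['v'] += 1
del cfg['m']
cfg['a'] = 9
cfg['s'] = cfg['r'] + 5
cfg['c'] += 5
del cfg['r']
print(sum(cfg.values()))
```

cfg['v'] = 1+2 = 3 → {'v': 3, 'm': 4, 'c': 9, 'r': 4}
cfg['v'] = 3+1 = 4 → {'v': 4, 'm': 4, 'c': 9, 'r': 4}
del 'm' → {'v': 4, 'c': 9, 'r': 4}
cfg['a'] = 9 → {'v': 4, 'c': 9, 'r': 4, 'a': 9}
cfg['s'] = cfg['r']+5 = 9 → {'v': 4, 'c': 9, 'r': 4, 'a': 9, 's': 9}
cfg['c'] = 9+5 = 14 → {'v': 4, 'c': 14, 'r': 4, 'a': 9, 's': 9}
del 'r' → {'v': 4, 'c': 14, 'a': 9, 's': 9}
sum of values = 36

36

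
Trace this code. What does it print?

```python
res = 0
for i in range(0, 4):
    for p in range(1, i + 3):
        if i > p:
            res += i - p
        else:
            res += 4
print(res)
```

48

i=0,p=1: not 0>1, res = 0+4 = 4
i=0,p=2: not 0>2, res = 4+4 = 8
i=1,p=1: not 1>1, res = 8+4 = 12
i=1,p=2: not 1>2, res = 12+4 = 16
i=1,p=3: not 1>3, res = 16+4 = 20
i=2,p=1: 2>1, res = 20+1 = 21
i=2,p=2: not 2>2, res = 21+4 = 25
i=2,p=3: not 2>3, res = 25+4 = 29
i=2,p=4: not 2>4, res = 29+4 = 33
i=3,p=1: 3>1, res = 33+2 = 35
i=3,p=2: 3>2, res = 35+1 = 36
i=3,p=3: not 3>3, res = 36+4 = 40
i=3,p=4: not 3>4, res = 40+4 = 44
i=3,p=5: not 3>5, res = 44+4 = 48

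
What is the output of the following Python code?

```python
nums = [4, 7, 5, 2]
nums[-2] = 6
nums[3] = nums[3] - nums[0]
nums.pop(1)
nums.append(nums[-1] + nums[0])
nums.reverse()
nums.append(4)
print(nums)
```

[2, -2, 6, 4, 4]

nums[-2] = 6 → [4, 7, 6, 2]
nums[3] = nums[3]-nums[0] = 2-4 = -2 → [4, 7, 6, -2]
pop(1) removes 7 → [4, 6, -2]
append nums[-1]+nums[0] = (-2)+4 = 2 → [4, 6, -2, 2]
reverse → [2, -2, 6, 4]
append 4 → [2, -2, 6, 4, 4]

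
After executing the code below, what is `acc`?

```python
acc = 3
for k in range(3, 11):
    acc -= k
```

-49

k=3: acc = 3-3 = 0
k=4: acc = 0-4 = -4
k=5: acc = (-4)-5 = -9
k=6: acc = (-9)-6 = -15
k=7: acc = (-15)-7 = -22
k=8: acc = (-22)-8 = -30
k=9: acc = (-30)-9 = -39
k=10: acc = (-39)-10 = -49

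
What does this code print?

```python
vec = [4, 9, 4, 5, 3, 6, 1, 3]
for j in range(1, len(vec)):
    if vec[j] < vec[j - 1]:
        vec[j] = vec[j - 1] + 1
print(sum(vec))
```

j=1: 9>=4, unchanged → [4, 9, 4, 5, 3, 6, 1, 3]
j=2: 4<9, vec[2] = 9+1 = 10 → [4, 9, 10, 5, 3, 6, 1, 3]
j=3: 5<10, vec[3] = 10+1 = 11 → [4, 9, 10, 11, 3, 6, 1, 3]
j=4: 3<11, vec[4] = 11+1 = 12 → [4, 9, 10, 11, 12, 6, 1, 3]
j=5: 6<12, vec[5] = 12+1 = 13 → [4, 9, 10, 11, 12, 13, 1, 3]
j=6: 1<13, vec[6] = 13+1 = 14 → [4, 9, 10, 11, 12, 13, 14, 3]
j=7: 3<14, vec[7] = 14+1 = 15 → [4, 9, 10, 11, 12, 13, 14, 15]
sum = 88

88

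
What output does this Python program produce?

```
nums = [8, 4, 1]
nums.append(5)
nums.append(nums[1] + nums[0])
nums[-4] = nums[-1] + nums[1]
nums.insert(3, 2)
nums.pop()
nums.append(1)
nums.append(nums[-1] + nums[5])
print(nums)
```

[8, 16, 1, 2, 5, 1, 2]

append 5 → [8, 4, 1, 5]
append nums[1]+nums[0] = 4+8 = 12 → [8, 4, 1, 5, 12]
nums[-4] = nums[-1]+nums[1] = 12+4 = 16 → [8, 16, 1, 5, 12]
insert 2 at 3 → [8, 16, 1, 2, 5, 12]
pop() removes 12 → [8, 16, 1, 2, 5]
append 1 → [8, 16, 1, 2, 5, 1]
append nums[-1]+nums[5] = 1+1 = 2 → [8, 16, 1, 2, 5, 1, 2]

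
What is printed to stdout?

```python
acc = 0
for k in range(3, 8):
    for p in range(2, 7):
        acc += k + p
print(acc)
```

225

k=3,p=2: acc = 0+5 = 5
k=3,p=3: acc = 5+6 = 11
k=3,p=4: acc = 11+7 = 18
k=3,p=5: acc = 18+8 = 26
k=3,p=6: acc = 26+9 = 35
k=4,p=2: acc = 35+6 = 41
k=4,p=3: acc = 41+7 = 48
k=4,p=4: acc = 48+8 = 56
k=4,p=5: acc = 56+9 = 65
k=4,p=6: acc = 65+10 = 75
k=5,p=2: acc = 75+7 = 82
k=5,p=3: acc = 82+8 = 90
k=5,p=4: acc = 90+9 = 99
k=5,p=5: acc = 99+10 = 109
k=5,p=6: acc = 109+11 = 120
k=6,p=2: acc = 120+8 = 128
k=6,p=3: acc = 128+9 = 137
k=6,p=4: acc = 137+10 = 147
k=6,p=5: acc = 147+11 = 158
k=6,p=6: acc = 158+12 = 170
k=7,p=2: acc = 170+9 = 179
k=7,p=3: acc = 179+10 = 189
k=7,p=4: acc = 189+11 = 200
k=7,p=5: acc = 200+12 = 212
k=7,p=6: acc = 212+13 = 225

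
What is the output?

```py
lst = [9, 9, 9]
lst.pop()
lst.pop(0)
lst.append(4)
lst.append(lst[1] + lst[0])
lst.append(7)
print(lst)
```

pop() removes 9 → [9, 9]
pop(0) removes 9 → [9]
append 4 → [9, 4]
append lst[1]+lst[0] = 4+9 = 13 → [9, 4, 13]
append 7 → [9, 4, 13, 7]

[9, 4, 13, 7]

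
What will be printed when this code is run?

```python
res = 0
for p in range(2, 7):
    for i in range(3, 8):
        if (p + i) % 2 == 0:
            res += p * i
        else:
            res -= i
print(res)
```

p=2,i=3: odd sum, res = 0-3 = -3
p=2,i=4: even sum, res = (-3)+8 = 5
p=2,i=5: odd sum, res = 5-5 = 0
p=2,i=6: even sum, res = 0+12 = 12
p=2,i=7: odd sum, res = 12-7 = 5
p=3,i=3: even sum, res = 5+9 = 14
p=3,i=4: odd sum, res = 14-4 = 10
p=3,i=5: even sum, res = 10+15 = 25
p=3,i=6: odd sum, res = 25-6 = 19
p=3,i=7: even sum, res = 19+21 = 40
p=4,i=3: odd sum, res = 40-3 = 37
p=4,i=4: even sum, res = 37+16 = 53
p=4,i=5: odd sum, res = 53-5 = 48
p=4,i=6: even sum, res = 48+24 = 72
p=4,i=7: odd sum, res = 72-7 = 65
p=5,i=3: even sum, res = 65+15 = 80
p=5,i=4: odd sum, res = 80-4 = 76
p=5,i=5: even sum, res = 76+25 = 101
p=5,i=6: odd sum, res = 101-6 = 95
p=5,i=7: even sum, res = 95+35 = 130
p=6,i=3: odd sum, res = 130-3 = 127
p=6,i=4: even sum, res = 127+24 = 151
p=6,i=5: odd sum, res = 151-5 = 146
p=6,i=6: even sum, res = 146+36 = 182
p=6,i=7: odd sum, res = 182-7 = 175

175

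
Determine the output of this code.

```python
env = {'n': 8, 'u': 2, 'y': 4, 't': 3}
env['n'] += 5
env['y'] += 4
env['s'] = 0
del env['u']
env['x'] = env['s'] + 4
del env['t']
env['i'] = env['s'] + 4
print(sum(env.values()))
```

29

env['n'] = 8+5 = 13 → {'n': 13, 'u': 2, 'y': 4, 't': 3}
env['y'] = 4+4 = 8 → {'n': 13, 'u': 2, 'y': 8, 't': 3}
env['s'] = 0 → {'n': 13, 'u': 2, 'y': 8, 't': 3, 's': 0}
del 'u' → {'n': 13, 'y': 8, 't': 3, 's': 0}
env['x'] = env['s']+4 = 4 → {'n': 13, 'y': 8, 't': 3, 's': 0, 'x': 4}
del 't' → {'n': 13, 'y': 8, 's': 0, 'x': 4}
env['i'] = env['s']+4 = 4 → {'n': 13, 'y': 8, 's': 0, 'x': 4, 'i': 4}
sum of values = 29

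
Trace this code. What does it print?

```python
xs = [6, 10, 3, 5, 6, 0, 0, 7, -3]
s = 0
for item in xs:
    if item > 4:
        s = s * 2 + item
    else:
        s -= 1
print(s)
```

202

item=6: >4, s = 0*2+6 = 6
item=10: >4, s = 6*2+10 = 22
item=3: not >4, s = 22-1 = 21
item=5: >4, s = 21*2+5 = 47
item=6: >4, s = 47*2+6 = 100
item=0: not >4, s = 100-1 = 99
item=0: not >4, s = 99-1 = 98
item=7: >4, s = 98*2+7 = 203
item=-3: not >4, s = 203-1 = 202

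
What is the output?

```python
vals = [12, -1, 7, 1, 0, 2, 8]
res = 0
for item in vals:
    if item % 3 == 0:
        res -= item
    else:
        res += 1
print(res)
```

item=12: %3==0, res = 0-12 = -12
item=-1: not %3==0, res = (-12)+1 = -11
item=7: not %3==0, res = (-11)+1 = -10
item=1: not %3==0, res = (-10)+1 = -9
item=0: %3==0, res = (-9)-0 = -9
item=2: not %3==0, res = (-9)+1 = -8
item=8: not %3==0, res = (-8)+1 = -7

-7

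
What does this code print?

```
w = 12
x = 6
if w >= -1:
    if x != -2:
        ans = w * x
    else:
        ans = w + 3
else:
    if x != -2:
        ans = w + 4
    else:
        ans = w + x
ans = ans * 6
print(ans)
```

w=12, x=6
w >= -1 is True; x != -2 is True
→ ans = w * x = 72
ans = 72*6 = 432

432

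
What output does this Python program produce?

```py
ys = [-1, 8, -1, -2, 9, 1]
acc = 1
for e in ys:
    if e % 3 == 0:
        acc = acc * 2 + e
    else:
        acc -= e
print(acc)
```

e=-1: not %3==0, acc = 1-(-1) = 2
e=8: not %3==0, acc = 2-8 = -6
e=-1: not %3==0, acc = (-6)-(-1) = -5
e=-2: not %3==0, acc = (-5)-(-2) = -3
e=9: %3==0, acc = (-3)*2+9 = 3
e=1: not %3==0, acc = 3-1 = 2

2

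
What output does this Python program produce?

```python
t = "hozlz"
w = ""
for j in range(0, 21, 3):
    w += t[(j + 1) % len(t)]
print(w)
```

ozzhloz

j=0: add t[1]='o' → 'o'
j=3: add t[4]='z' → 'oz'
j=6: add t[2]='z' → 'ozz'
j=9: add t[0]='h' → 'ozzh'
j=12: add t[3]='l' → 'ozzhl'
j=15: add t[1]='o' → 'ozzhlo'
j=18: add t[4]='z' → 'ozzhloz'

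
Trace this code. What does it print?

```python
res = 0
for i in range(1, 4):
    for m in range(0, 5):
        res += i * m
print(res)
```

i=1,m=0: res = 0+0 = 0
i=1,m=1: res = 0+1 = 1
i=1,m=2: res = 1+2 = 3
i=1,m=3: res = 3+3 = 6
i=1,m=4: res = 6+4 = 10
i=2,m=0: res = 10+0 = 10
i=2,m=1: res = 10+2 = 12
i=2,m=2: res = 12+4 = 16
i=2,m=3: res = 16+6 = 22
i=2,m=4: res = 22+8 = 30
i=3,m=0: res = 30+0 = 30
i=3,m=1: res = 30+3 = 33
i=3,m=2: res = 33+6 = 39
i=3,m=3: res = 39+9 = 48
i=3,m=4: res = 48+12 = 60

60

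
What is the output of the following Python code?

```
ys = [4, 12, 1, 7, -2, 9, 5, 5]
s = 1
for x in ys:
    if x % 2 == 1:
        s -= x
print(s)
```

-26

x=4: not odd
x=12: not odd
x=1: odd, s = 1-1 = 0
x=7: odd, s = 0-7 = -7
x=-2: not odd
x=9: odd, s = (-7)-9 = -16
x=5: odd, s = (-16)-5 = -21
x=5: odd, s = (-21)-5 = -26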